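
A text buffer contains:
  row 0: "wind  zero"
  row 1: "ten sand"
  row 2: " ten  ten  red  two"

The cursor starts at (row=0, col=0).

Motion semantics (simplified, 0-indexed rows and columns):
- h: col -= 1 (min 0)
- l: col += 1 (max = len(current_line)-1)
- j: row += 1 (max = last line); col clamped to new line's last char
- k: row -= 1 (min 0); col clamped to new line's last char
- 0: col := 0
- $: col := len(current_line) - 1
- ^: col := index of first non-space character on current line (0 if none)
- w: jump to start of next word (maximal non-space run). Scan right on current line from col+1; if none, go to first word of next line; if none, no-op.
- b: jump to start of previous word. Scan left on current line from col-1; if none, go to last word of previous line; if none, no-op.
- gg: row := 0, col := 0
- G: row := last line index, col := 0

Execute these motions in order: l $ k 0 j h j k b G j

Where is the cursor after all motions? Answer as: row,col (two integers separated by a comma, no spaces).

After 1 (l): row=0 col=1 char='i'
After 2 ($): row=0 col=9 char='o'
After 3 (k): row=0 col=9 char='o'
After 4 (0): row=0 col=0 char='w'
After 5 (j): row=1 col=0 char='t'
After 6 (h): row=1 col=0 char='t'
After 7 (j): row=2 col=0 char='_'
After 8 (k): row=1 col=0 char='t'
After 9 (b): row=0 col=6 char='z'
After 10 (G): row=2 col=0 char='_'
After 11 (j): row=2 col=0 char='_'

Answer: 2,0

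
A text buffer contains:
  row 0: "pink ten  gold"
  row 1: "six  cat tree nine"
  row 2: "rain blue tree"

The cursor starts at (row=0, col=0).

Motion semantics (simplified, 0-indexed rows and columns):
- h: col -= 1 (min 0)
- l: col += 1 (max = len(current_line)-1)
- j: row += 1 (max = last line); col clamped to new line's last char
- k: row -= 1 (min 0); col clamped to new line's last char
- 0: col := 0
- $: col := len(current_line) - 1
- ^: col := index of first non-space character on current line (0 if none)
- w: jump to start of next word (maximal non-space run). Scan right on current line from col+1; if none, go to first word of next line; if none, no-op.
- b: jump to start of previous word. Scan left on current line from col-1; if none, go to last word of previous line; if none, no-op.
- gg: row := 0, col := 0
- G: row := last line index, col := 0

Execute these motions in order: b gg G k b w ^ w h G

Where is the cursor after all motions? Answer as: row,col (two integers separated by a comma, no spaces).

Answer: 2,0

Derivation:
After 1 (b): row=0 col=0 char='p'
After 2 (gg): row=0 col=0 char='p'
After 3 (G): row=2 col=0 char='r'
After 4 (k): row=1 col=0 char='s'
After 5 (b): row=0 col=10 char='g'
After 6 (w): row=1 col=0 char='s'
After 7 (^): row=1 col=0 char='s'
After 8 (w): row=1 col=5 char='c'
After 9 (h): row=1 col=4 char='_'
After 10 (G): row=2 col=0 char='r'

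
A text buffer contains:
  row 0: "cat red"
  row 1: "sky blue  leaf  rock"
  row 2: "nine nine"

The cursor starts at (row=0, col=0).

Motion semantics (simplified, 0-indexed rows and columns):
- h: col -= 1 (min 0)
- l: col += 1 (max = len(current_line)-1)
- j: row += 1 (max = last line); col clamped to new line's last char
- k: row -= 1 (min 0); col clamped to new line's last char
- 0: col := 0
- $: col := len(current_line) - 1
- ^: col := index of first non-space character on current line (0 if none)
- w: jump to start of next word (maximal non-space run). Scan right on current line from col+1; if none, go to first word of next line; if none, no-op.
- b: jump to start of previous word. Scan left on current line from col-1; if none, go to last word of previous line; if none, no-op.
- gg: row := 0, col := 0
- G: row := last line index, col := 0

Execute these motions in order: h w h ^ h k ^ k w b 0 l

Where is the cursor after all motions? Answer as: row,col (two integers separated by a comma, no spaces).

After 1 (h): row=0 col=0 char='c'
After 2 (w): row=0 col=4 char='r'
After 3 (h): row=0 col=3 char='_'
After 4 (^): row=0 col=0 char='c'
After 5 (h): row=0 col=0 char='c'
After 6 (k): row=0 col=0 char='c'
After 7 (^): row=0 col=0 char='c'
After 8 (k): row=0 col=0 char='c'
After 9 (w): row=0 col=4 char='r'
After 10 (b): row=0 col=0 char='c'
After 11 (0): row=0 col=0 char='c'
After 12 (l): row=0 col=1 char='a'

Answer: 0,1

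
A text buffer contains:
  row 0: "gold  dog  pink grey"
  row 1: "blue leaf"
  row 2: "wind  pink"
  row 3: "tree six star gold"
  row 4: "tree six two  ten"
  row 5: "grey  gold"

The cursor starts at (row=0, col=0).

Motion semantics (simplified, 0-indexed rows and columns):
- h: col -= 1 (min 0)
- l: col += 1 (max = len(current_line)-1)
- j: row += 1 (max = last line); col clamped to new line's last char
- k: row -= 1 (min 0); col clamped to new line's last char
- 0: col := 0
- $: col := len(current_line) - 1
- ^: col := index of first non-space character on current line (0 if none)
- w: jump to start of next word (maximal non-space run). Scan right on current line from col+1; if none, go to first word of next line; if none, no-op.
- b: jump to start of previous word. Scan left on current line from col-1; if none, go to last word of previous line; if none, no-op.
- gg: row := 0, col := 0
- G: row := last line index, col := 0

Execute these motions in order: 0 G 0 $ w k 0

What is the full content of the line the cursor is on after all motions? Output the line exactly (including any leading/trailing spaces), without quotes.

Answer: tree six two  ten

Derivation:
After 1 (0): row=0 col=0 char='g'
After 2 (G): row=5 col=0 char='g'
After 3 (0): row=5 col=0 char='g'
After 4 ($): row=5 col=9 char='d'
After 5 (w): row=5 col=9 char='d'
After 6 (k): row=4 col=9 char='t'
After 7 (0): row=4 col=0 char='t'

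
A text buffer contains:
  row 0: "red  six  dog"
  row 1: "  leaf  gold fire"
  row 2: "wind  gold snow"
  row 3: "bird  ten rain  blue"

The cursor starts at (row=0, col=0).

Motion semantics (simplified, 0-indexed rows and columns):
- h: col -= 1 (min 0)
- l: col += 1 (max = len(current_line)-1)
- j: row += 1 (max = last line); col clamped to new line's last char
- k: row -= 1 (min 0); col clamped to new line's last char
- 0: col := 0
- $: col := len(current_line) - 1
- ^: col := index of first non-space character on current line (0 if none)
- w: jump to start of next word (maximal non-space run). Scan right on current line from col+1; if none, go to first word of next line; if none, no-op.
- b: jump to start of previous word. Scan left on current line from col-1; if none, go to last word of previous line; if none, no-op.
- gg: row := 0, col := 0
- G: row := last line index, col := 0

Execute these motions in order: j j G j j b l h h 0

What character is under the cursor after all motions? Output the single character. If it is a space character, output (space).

Answer: w

Derivation:
After 1 (j): row=1 col=0 char='_'
After 2 (j): row=2 col=0 char='w'
After 3 (G): row=3 col=0 char='b'
After 4 (j): row=3 col=0 char='b'
After 5 (j): row=3 col=0 char='b'
After 6 (b): row=2 col=11 char='s'
After 7 (l): row=2 col=12 char='n'
After 8 (h): row=2 col=11 char='s'
After 9 (h): row=2 col=10 char='_'
After 10 (0): row=2 col=0 char='w'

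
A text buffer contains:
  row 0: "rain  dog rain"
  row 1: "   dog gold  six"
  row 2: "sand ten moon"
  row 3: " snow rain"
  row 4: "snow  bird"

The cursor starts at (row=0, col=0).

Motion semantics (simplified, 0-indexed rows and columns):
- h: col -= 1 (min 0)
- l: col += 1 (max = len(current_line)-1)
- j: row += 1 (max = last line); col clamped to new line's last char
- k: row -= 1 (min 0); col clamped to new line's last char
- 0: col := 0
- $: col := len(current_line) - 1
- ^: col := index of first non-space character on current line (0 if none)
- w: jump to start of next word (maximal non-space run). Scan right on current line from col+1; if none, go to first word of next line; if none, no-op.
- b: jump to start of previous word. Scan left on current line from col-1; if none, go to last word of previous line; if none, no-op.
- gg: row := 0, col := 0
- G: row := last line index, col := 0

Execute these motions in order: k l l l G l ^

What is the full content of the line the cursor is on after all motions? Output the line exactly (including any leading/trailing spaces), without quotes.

After 1 (k): row=0 col=0 char='r'
After 2 (l): row=0 col=1 char='a'
After 3 (l): row=0 col=2 char='i'
After 4 (l): row=0 col=3 char='n'
After 5 (G): row=4 col=0 char='s'
After 6 (l): row=4 col=1 char='n'
After 7 (^): row=4 col=0 char='s'

Answer: snow  bird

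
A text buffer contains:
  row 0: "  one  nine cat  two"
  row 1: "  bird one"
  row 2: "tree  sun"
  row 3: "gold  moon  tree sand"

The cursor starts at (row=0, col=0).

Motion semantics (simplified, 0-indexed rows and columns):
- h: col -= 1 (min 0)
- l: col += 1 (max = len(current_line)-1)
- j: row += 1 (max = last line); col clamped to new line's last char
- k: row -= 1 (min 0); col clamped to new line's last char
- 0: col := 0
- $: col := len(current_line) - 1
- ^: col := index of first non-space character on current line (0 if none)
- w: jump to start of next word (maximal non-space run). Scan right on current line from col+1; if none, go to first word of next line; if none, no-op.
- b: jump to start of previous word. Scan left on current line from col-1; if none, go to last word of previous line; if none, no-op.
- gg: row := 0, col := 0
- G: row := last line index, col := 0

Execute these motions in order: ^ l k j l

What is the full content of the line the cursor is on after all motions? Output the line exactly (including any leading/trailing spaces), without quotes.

After 1 (^): row=0 col=2 char='o'
After 2 (l): row=0 col=3 char='n'
After 3 (k): row=0 col=3 char='n'
After 4 (j): row=1 col=3 char='i'
After 5 (l): row=1 col=4 char='r'

Answer:   bird one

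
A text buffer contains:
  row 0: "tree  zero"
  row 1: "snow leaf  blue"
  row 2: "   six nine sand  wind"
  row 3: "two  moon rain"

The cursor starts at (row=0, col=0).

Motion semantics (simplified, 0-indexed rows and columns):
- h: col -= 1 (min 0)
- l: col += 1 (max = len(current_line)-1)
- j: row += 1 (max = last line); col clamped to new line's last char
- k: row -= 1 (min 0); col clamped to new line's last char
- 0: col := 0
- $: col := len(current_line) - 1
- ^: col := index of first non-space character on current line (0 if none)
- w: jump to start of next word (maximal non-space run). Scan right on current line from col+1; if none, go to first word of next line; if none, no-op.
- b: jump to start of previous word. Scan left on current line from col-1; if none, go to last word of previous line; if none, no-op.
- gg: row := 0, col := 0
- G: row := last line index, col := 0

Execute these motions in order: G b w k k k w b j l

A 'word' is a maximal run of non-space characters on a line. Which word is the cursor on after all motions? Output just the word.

Answer: snow

Derivation:
After 1 (G): row=3 col=0 char='t'
After 2 (b): row=2 col=18 char='w'
After 3 (w): row=3 col=0 char='t'
After 4 (k): row=2 col=0 char='_'
After 5 (k): row=1 col=0 char='s'
After 6 (k): row=0 col=0 char='t'
After 7 (w): row=0 col=6 char='z'
After 8 (b): row=0 col=0 char='t'
After 9 (j): row=1 col=0 char='s'
After 10 (l): row=1 col=1 char='n'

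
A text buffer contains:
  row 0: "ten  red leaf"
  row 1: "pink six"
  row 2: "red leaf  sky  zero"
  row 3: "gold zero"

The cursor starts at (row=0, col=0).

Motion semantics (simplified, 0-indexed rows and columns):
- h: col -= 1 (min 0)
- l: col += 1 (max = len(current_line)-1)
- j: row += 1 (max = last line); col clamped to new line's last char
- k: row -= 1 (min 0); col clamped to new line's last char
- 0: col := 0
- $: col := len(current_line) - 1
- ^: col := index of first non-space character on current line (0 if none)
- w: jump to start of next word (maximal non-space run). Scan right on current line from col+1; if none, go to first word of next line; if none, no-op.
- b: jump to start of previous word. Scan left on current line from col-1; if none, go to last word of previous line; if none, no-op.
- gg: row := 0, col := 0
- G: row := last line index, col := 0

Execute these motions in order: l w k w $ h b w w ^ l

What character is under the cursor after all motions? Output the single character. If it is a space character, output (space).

After 1 (l): row=0 col=1 char='e'
After 2 (w): row=0 col=5 char='r'
After 3 (k): row=0 col=5 char='r'
After 4 (w): row=0 col=9 char='l'
After 5 ($): row=0 col=12 char='f'
After 6 (h): row=0 col=11 char='a'
After 7 (b): row=0 col=9 char='l'
After 8 (w): row=1 col=0 char='p'
After 9 (w): row=1 col=5 char='s'
After 10 (^): row=1 col=0 char='p'
After 11 (l): row=1 col=1 char='i'

Answer: i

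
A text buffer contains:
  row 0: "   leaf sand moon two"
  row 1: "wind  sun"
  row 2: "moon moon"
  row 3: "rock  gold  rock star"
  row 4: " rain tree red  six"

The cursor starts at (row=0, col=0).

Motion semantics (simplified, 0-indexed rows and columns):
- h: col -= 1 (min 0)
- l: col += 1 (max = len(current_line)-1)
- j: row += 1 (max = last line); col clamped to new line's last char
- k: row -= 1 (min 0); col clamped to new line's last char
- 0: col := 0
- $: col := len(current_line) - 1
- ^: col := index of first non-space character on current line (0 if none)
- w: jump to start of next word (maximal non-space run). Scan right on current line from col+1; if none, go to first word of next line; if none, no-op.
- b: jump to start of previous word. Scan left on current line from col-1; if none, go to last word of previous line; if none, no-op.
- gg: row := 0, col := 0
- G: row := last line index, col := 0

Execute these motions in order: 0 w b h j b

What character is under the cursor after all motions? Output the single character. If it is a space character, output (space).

Answer: w

Derivation:
After 1 (0): row=0 col=0 char='_'
After 2 (w): row=0 col=3 char='l'
After 3 (b): row=0 col=3 char='l'
After 4 (h): row=0 col=2 char='_'
After 5 (j): row=1 col=2 char='n'
After 6 (b): row=1 col=0 char='w'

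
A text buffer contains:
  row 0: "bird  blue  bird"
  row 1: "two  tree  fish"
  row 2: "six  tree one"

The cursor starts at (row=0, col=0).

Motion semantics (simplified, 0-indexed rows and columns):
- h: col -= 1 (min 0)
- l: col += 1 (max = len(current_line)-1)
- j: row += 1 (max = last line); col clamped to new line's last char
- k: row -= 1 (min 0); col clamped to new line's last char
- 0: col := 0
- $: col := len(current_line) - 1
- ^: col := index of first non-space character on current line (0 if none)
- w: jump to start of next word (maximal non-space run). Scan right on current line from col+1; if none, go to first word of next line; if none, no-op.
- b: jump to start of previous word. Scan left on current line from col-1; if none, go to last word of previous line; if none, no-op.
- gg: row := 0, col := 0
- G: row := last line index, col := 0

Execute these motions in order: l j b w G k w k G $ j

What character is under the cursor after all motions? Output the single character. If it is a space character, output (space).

Answer: e

Derivation:
After 1 (l): row=0 col=1 char='i'
After 2 (j): row=1 col=1 char='w'
After 3 (b): row=1 col=0 char='t'
After 4 (w): row=1 col=5 char='t'
After 5 (G): row=2 col=0 char='s'
After 6 (k): row=1 col=0 char='t'
After 7 (w): row=1 col=5 char='t'
After 8 (k): row=0 col=5 char='_'
After 9 (G): row=2 col=0 char='s'
After 10 ($): row=2 col=12 char='e'
After 11 (j): row=2 col=12 char='e'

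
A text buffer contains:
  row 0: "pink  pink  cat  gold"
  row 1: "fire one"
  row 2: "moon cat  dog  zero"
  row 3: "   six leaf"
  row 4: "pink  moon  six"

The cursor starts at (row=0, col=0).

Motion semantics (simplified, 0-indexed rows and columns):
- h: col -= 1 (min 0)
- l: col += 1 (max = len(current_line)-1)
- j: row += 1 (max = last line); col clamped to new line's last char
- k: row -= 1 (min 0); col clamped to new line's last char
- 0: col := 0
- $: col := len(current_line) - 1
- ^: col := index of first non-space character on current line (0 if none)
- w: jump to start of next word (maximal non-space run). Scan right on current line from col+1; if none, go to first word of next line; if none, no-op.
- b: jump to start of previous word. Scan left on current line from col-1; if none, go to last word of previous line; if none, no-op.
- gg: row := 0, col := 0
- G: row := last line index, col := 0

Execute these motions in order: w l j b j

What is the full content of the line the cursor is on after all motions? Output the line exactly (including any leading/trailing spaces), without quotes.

After 1 (w): row=0 col=6 char='p'
After 2 (l): row=0 col=7 char='i'
After 3 (j): row=1 col=7 char='e'
After 4 (b): row=1 col=5 char='o'
After 5 (j): row=2 col=5 char='c'

Answer: moon cat  dog  zero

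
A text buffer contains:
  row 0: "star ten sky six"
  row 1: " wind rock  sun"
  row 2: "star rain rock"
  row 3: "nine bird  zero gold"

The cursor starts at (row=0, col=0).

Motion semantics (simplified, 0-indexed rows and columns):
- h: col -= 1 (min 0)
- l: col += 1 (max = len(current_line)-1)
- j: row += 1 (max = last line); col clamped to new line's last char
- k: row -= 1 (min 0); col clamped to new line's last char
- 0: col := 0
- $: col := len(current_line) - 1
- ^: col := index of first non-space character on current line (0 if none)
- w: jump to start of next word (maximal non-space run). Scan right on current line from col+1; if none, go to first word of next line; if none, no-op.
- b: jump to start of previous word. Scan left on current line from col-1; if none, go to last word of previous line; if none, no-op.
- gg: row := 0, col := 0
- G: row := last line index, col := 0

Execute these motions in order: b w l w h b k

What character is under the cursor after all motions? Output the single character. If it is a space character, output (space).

After 1 (b): row=0 col=0 char='s'
After 2 (w): row=0 col=5 char='t'
After 3 (l): row=0 col=6 char='e'
After 4 (w): row=0 col=9 char='s'
After 5 (h): row=0 col=8 char='_'
After 6 (b): row=0 col=5 char='t'
After 7 (k): row=0 col=5 char='t'

Answer: t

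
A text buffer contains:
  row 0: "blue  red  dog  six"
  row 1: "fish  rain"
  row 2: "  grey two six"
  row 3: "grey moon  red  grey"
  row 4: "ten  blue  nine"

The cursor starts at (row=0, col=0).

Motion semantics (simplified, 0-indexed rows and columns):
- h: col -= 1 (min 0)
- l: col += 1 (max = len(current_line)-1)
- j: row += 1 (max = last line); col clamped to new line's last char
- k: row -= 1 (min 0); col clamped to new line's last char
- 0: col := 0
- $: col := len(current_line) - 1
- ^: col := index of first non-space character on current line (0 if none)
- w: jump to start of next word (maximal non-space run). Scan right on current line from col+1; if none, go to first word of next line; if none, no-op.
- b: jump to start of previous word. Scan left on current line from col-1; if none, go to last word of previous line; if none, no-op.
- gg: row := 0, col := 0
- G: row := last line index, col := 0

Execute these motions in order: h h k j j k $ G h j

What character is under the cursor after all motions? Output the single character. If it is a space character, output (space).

After 1 (h): row=0 col=0 char='b'
After 2 (h): row=0 col=0 char='b'
After 3 (k): row=0 col=0 char='b'
After 4 (j): row=1 col=0 char='f'
After 5 (j): row=2 col=0 char='_'
After 6 (k): row=1 col=0 char='f'
After 7 ($): row=1 col=9 char='n'
After 8 (G): row=4 col=0 char='t'
After 9 (h): row=4 col=0 char='t'
After 10 (j): row=4 col=0 char='t'

Answer: t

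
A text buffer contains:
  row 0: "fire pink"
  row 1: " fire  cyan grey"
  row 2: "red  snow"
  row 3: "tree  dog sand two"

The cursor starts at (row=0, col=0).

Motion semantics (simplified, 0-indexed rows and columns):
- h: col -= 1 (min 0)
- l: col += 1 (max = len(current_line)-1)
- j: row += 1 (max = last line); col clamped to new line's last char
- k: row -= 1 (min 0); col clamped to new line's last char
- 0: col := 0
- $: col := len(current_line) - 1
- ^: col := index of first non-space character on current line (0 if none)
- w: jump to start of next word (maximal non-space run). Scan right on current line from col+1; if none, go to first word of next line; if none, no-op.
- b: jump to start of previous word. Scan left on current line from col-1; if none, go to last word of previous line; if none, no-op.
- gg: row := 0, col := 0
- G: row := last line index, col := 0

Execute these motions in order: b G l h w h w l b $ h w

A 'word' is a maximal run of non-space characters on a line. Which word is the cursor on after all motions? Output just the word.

After 1 (b): row=0 col=0 char='f'
After 2 (G): row=3 col=0 char='t'
After 3 (l): row=3 col=1 char='r'
After 4 (h): row=3 col=0 char='t'
After 5 (w): row=3 col=6 char='d'
After 6 (h): row=3 col=5 char='_'
After 7 (w): row=3 col=6 char='d'
After 8 (l): row=3 col=7 char='o'
After 9 (b): row=3 col=6 char='d'
After 10 ($): row=3 col=17 char='o'
After 11 (h): row=3 col=16 char='w'
After 12 (w): row=3 col=16 char='w'

Answer: two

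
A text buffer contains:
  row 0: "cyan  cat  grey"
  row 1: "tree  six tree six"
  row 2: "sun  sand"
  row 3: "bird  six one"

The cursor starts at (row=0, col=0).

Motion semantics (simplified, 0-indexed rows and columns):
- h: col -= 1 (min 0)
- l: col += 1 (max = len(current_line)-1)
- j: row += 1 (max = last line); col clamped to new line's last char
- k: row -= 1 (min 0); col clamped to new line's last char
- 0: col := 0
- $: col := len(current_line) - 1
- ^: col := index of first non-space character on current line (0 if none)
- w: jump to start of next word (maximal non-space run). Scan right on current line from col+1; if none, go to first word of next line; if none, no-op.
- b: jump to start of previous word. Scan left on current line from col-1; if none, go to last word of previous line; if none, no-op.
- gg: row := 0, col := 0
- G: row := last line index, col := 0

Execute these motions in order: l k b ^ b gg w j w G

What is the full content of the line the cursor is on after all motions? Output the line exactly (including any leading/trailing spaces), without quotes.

After 1 (l): row=0 col=1 char='y'
After 2 (k): row=0 col=1 char='y'
After 3 (b): row=0 col=0 char='c'
After 4 (^): row=0 col=0 char='c'
After 5 (b): row=0 col=0 char='c'
After 6 (gg): row=0 col=0 char='c'
After 7 (w): row=0 col=6 char='c'
After 8 (j): row=1 col=6 char='s'
After 9 (w): row=1 col=10 char='t'
After 10 (G): row=3 col=0 char='b'

Answer: bird  six one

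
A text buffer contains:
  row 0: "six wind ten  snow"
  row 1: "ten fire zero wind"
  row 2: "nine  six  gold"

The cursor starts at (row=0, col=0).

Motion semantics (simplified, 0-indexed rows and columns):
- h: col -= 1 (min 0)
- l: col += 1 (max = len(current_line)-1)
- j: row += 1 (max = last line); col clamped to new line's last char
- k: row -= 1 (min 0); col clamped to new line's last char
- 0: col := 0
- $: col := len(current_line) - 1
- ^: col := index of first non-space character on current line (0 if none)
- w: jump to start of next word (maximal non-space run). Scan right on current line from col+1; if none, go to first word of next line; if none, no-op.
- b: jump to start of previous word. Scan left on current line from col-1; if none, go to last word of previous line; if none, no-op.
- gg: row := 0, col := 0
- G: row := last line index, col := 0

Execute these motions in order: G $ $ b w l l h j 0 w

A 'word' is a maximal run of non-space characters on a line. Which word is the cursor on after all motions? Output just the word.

Answer: six

Derivation:
After 1 (G): row=2 col=0 char='n'
After 2 ($): row=2 col=14 char='d'
After 3 ($): row=2 col=14 char='d'
After 4 (b): row=2 col=11 char='g'
After 5 (w): row=2 col=11 char='g'
After 6 (l): row=2 col=12 char='o'
After 7 (l): row=2 col=13 char='l'
After 8 (h): row=2 col=12 char='o'
After 9 (j): row=2 col=12 char='o'
After 10 (0): row=2 col=0 char='n'
After 11 (w): row=2 col=6 char='s'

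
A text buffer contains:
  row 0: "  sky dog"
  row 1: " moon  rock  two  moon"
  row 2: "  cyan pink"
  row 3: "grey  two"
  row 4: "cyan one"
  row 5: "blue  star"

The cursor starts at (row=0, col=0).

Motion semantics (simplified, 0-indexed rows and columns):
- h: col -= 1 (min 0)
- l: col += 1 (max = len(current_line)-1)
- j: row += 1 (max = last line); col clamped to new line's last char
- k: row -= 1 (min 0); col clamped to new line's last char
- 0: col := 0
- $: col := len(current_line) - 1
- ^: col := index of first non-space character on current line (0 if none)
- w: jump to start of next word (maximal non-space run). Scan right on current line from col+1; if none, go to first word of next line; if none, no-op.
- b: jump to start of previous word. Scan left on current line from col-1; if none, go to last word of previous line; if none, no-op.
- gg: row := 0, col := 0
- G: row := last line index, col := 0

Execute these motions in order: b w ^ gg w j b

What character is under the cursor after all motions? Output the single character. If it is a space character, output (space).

After 1 (b): row=0 col=0 char='_'
After 2 (w): row=0 col=2 char='s'
After 3 (^): row=0 col=2 char='s'
After 4 (gg): row=0 col=0 char='_'
After 5 (w): row=0 col=2 char='s'
After 6 (j): row=1 col=2 char='o'
After 7 (b): row=1 col=1 char='m'

Answer: m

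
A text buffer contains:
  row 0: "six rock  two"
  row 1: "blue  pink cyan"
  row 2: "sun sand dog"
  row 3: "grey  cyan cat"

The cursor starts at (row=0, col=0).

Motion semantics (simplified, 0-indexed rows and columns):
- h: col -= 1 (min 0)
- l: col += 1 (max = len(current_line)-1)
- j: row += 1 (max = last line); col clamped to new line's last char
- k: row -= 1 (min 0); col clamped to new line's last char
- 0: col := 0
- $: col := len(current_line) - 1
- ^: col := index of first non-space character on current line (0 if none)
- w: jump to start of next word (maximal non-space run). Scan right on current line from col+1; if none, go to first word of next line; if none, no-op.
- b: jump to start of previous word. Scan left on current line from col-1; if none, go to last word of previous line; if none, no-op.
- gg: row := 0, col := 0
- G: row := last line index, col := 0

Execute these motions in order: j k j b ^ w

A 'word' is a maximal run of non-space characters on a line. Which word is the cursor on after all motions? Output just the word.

After 1 (j): row=1 col=0 char='b'
After 2 (k): row=0 col=0 char='s'
After 3 (j): row=1 col=0 char='b'
After 4 (b): row=0 col=10 char='t'
After 5 (^): row=0 col=0 char='s'
After 6 (w): row=0 col=4 char='r'

Answer: rock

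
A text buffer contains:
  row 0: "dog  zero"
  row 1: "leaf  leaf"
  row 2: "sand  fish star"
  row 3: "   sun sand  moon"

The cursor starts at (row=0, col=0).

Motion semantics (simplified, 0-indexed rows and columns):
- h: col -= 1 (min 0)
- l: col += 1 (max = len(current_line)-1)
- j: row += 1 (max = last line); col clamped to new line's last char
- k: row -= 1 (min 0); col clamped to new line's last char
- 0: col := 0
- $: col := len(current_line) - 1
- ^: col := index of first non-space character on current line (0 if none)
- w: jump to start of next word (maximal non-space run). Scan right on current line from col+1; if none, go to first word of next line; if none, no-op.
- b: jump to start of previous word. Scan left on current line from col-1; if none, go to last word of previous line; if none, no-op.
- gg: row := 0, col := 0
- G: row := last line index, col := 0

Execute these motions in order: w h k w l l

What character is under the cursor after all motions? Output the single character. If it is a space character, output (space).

Answer: r

Derivation:
After 1 (w): row=0 col=5 char='z'
After 2 (h): row=0 col=4 char='_'
After 3 (k): row=0 col=4 char='_'
After 4 (w): row=0 col=5 char='z'
After 5 (l): row=0 col=6 char='e'
After 6 (l): row=0 col=7 char='r'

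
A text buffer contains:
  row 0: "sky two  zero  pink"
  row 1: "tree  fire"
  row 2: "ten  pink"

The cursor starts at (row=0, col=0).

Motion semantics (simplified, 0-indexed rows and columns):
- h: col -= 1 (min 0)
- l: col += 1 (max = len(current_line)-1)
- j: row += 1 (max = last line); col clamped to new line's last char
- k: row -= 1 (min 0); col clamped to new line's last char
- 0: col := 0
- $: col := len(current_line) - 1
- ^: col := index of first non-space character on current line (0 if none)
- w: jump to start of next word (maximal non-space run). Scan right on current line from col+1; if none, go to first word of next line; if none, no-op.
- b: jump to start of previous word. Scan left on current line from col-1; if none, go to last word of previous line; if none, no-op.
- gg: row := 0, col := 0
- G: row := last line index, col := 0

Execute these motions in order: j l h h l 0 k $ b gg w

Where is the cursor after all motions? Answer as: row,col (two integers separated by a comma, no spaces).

Answer: 0,4

Derivation:
After 1 (j): row=1 col=0 char='t'
After 2 (l): row=1 col=1 char='r'
After 3 (h): row=1 col=0 char='t'
After 4 (h): row=1 col=0 char='t'
After 5 (l): row=1 col=1 char='r'
After 6 (0): row=1 col=0 char='t'
After 7 (k): row=0 col=0 char='s'
After 8 ($): row=0 col=18 char='k'
After 9 (b): row=0 col=15 char='p'
After 10 (gg): row=0 col=0 char='s'
After 11 (w): row=0 col=4 char='t'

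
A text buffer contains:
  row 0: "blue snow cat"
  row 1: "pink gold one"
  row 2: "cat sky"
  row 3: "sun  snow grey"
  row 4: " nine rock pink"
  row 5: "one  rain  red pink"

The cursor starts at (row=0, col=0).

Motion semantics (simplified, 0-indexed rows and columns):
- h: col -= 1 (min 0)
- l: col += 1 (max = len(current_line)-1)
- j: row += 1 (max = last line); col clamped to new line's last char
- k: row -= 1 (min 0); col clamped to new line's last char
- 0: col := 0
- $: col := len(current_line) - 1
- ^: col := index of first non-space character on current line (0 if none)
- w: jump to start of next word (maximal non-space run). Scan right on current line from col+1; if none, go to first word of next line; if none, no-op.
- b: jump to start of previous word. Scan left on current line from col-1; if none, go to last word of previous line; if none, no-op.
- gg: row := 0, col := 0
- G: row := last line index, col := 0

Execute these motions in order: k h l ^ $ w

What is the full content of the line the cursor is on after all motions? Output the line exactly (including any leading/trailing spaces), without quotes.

Answer: pink gold one

Derivation:
After 1 (k): row=0 col=0 char='b'
After 2 (h): row=0 col=0 char='b'
After 3 (l): row=0 col=1 char='l'
After 4 (^): row=0 col=0 char='b'
After 5 ($): row=0 col=12 char='t'
After 6 (w): row=1 col=0 char='p'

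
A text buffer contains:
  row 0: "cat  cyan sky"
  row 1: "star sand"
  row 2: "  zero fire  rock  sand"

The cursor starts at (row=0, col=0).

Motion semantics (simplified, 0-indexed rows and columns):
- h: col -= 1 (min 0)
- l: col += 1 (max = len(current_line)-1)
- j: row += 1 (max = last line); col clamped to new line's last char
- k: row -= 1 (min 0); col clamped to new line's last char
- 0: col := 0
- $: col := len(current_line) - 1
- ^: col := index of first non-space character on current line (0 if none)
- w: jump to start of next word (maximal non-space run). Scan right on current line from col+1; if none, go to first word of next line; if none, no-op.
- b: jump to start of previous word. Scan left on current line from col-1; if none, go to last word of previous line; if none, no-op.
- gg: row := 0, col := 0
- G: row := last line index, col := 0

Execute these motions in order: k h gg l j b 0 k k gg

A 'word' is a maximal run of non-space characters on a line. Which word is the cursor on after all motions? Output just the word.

Answer: cat

Derivation:
After 1 (k): row=0 col=0 char='c'
After 2 (h): row=0 col=0 char='c'
After 3 (gg): row=0 col=0 char='c'
After 4 (l): row=0 col=1 char='a'
After 5 (j): row=1 col=1 char='t'
After 6 (b): row=1 col=0 char='s'
After 7 (0): row=1 col=0 char='s'
After 8 (k): row=0 col=0 char='c'
After 9 (k): row=0 col=0 char='c'
After 10 (gg): row=0 col=0 char='c'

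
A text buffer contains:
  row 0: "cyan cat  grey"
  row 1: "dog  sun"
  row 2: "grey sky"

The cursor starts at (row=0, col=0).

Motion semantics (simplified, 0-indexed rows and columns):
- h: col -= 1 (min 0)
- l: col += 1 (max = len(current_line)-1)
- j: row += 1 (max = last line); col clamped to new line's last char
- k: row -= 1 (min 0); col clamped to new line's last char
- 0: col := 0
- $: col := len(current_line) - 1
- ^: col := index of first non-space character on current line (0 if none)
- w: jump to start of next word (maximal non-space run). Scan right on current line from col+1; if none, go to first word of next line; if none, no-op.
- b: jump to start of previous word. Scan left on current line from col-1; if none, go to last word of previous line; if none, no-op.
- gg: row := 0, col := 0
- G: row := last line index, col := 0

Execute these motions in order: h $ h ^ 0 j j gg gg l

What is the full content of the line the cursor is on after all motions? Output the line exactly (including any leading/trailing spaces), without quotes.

After 1 (h): row=0 col=0 char='c'
After 2 ($): row=0 col=13 char='y'
After 3 (h): row=0 col=12 char='e'
After 4 (^): row=0 col=0 char='c'
After 5 (0): row=0 col=0 char='c'
After 6 (j): row=1 col=0 char='d'
After 7 (j): row=2 col=0 char='g'
After 8 (gg): row=0 col=0 char='c'
After 9 (gg): row=0 col=0 char='c'
After 10 (l): row=0 col=1 char='y'

Answer: cyan cat  grey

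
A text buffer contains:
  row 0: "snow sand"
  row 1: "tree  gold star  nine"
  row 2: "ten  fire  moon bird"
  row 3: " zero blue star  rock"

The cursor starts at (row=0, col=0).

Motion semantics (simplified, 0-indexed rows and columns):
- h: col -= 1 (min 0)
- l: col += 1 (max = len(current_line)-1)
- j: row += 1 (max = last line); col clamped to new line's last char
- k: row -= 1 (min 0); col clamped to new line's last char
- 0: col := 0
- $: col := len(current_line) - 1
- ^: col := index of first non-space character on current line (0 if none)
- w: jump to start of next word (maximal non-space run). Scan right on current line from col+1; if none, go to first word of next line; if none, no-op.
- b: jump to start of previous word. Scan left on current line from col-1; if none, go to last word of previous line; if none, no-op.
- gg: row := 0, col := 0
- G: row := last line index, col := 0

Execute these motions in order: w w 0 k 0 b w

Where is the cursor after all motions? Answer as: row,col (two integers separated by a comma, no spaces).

Answer: 0,5

Derivation:
After 1 (w): row=0 col=5 char='s'
After 2 (w): row=1 col=0 char='t'
After 3 (0): row=1 col=0 char='t'
After 4 (k): row=0 col=0 char='s'
After 5 (0): row=0 col=0 char='s'
After 6 (b): row=0 col=0 char='s'
After 7 (w): row=0 col=5 char='s'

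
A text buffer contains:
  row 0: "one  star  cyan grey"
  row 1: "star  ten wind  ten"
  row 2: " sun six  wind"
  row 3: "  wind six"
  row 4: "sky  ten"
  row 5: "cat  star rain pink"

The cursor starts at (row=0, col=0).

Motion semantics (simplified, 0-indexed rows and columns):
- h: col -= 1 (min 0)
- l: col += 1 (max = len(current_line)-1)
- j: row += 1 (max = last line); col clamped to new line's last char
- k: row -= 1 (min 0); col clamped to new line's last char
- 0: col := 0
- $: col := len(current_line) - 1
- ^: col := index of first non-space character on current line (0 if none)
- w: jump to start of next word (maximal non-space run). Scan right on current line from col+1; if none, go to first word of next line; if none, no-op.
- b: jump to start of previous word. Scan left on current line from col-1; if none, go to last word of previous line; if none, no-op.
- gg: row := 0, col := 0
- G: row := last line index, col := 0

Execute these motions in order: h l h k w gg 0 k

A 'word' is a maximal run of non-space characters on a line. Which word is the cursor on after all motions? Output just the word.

After 1 (h): row=0 col=0 char='o'
After 2 (l): row=0 col=1 char='n'
After 3 (h): row=0 col=0 char='o'
After 4 (k): row=0 col=0 char='o'
After 5 (w): row=0 col=5 char='s'
After 6 (gg): row=0 col=0 char='o'
After 7 (0): row=0 col=0 char='o'
After 8 (k): row=0 col=0 char='o'

Answer: one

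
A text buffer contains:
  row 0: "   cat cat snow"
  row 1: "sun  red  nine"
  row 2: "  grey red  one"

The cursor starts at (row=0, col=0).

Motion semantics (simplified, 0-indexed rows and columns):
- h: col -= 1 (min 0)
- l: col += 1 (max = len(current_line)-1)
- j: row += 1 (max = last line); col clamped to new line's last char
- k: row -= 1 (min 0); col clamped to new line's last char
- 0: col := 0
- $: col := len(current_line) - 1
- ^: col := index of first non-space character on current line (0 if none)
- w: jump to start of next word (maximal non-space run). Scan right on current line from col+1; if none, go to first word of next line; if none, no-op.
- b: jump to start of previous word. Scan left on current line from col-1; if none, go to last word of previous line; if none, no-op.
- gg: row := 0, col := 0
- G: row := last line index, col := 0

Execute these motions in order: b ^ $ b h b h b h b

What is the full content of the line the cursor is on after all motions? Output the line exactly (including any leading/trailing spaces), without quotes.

Answer:    cat cat snow

Derivation:
After 1 (b): row=0 col=0 char='_'
After 2 (^): row=0 col=3 char='c'
After 3 ($): row=0 col=14 char='w'
After 4 (b): row=0 col=11 char='s'
After 5 (h): row=0 col=10 char='_'
After 6 (b): row=0 col=7 char='c'
After 7 (h): row=0 col=6 char='_'
After 8 (b): row=0 col=3 char='c'
After 9 (h): row=0 col=2 char='_'
After 10 (b): row=0 col=2 char='_'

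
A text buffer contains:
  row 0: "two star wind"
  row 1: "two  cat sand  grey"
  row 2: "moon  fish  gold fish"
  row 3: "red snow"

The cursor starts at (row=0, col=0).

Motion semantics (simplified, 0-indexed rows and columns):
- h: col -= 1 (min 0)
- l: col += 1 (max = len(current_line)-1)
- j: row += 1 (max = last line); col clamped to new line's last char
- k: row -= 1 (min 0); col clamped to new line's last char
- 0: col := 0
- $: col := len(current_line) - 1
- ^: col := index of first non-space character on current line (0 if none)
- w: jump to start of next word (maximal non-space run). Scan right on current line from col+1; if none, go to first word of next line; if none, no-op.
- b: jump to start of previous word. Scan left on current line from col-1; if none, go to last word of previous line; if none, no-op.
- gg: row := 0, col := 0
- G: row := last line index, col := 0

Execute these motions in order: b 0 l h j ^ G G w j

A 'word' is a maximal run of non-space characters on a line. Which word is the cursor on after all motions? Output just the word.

After 1 (b): row=0 col=0 char='t'
After 2 (0): row=0 col=0 char='t'
After 3 (l): row=0 col=1 char='w'
After 4 (h): row=0 col=0 char='t'
After 5 (j): row=1 col=0 char='t'
After 6 (^): row=1 col=0 char='t'
After 7 (G): row=3 col=0 char='r'
After 8 (G): row=3 col=0 char='r'
After 9 (w): row=3 col=4 char='s'
After 10 (j): row=3 col=4 char='s'

Answer: snow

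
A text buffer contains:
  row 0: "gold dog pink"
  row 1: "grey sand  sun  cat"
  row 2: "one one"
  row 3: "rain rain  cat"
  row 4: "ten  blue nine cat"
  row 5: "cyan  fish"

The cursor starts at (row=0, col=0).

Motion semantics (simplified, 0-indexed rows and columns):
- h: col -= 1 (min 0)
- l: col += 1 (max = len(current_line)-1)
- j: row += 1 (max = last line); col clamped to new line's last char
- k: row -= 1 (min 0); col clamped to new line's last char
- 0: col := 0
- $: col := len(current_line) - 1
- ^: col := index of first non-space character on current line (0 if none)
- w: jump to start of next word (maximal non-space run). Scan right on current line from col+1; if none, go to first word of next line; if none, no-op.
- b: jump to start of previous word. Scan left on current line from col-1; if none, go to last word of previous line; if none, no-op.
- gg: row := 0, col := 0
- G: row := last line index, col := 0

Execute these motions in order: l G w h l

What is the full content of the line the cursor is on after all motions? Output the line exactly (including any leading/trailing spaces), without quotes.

After 1 (l): row=0 col=1 char='o'
After 2 (G): row=5 col=0 char='c'
After 3 (w): row=5 col=6 char='f'
After 4 (h): row=5 col=5 char='_'
After 5 (l): row=5 col=6 char='f'

Answer: cyan  fish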